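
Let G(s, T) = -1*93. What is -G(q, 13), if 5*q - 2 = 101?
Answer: 93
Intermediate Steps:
q = 103/5 (q = ⅖ + (⅕)*101 = ⅖ + 101/5 = 103/5 ≈ 20.600)
G(s, T) = -93
-G(q, 13) = -1*(-93) = 93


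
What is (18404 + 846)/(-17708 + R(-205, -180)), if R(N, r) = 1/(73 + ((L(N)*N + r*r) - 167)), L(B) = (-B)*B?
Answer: -166463046750/153128708147 ≈ -1.0871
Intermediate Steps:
L(B) = -B²
R(N, r) = 1/(-94 + r² - N³) (R(N, r) = 1/(73 + (((-N²)*N + r*r) - 167)) = 1/(73 + ((-N³ + r²) - 167)) = 1/(73 + ((r² - N³) - 167)) = 1/(73 + (-167 + r² - N³)) = 1/(-94 + r² - N³))
(18404 + 846)/(-17708 + R(-205, -180)) = (18404 + 846)/(-17708 + 1/(-94 + (-180)² - 1*(-205)³)) = 19250/(-17708 + 1/(-94 + 32400 - 1*(-8615125))) = 19250/(-17708 + 1/(-94 + 32400 + 8615125)) = 19250/(-17708 + 1/8647431) = 19250/(-153128708147/8647431) = 19250*(-8647431/153128708147) = -166463046750/153128708147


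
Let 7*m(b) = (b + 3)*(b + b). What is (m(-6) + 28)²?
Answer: 53824/49 ≈ 1098.4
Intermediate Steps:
m(b) = 2*b*(3 + b)/7 (m(b) = ((b + 3)*(b + b))/7 = ((3 + b)*(2*b))/7 = (2*b*(3 + b))/7 = 2*b*(3 + b)/7)
(m(-6) + 28)² = ((2/7)*(-6)*(3 - 6) + 28)² = ((2/7)*(-6)*(-3) + 28)² = (36/7 + 28)² = (232/7)² = 53824/49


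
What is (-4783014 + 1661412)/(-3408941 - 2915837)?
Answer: 1560801/3162389 ≈ 0.49355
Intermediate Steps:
(-4783014 + 1661412)/(-3408941 - 2915837) = -3121602/(-6324778) = -3121602*(-1/6324778) = 1560801/3162389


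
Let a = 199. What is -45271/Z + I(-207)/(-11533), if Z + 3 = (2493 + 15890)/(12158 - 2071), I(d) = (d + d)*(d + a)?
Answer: 5266488698605/136988974 ≈ 38445.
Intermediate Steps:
I(d) = 2*d*(199 + d) (I(d) = (d + d)*(d + 199) = (2*d)*(199 + d) = 2*d*(199 + d))
Z = -11878/10087 (Z = -3 + (2493 + 15890)/(12158 - 2071) = -3 + 18383/10087 = -11878/10087 ≈ -1.1776)
-45271/Z + I(-207)/(-11533) = -45271/(-11878/10087) + (2*(-207)*(199 - 207))/(-11533) = -45271*(-10087/11878) + (2*(-207)*(-8))*(-1/11533) = 456648577/11878 + 3312*(-1/11533) = 456648577/11878 - 3312/11533 = 5266488698605/136988974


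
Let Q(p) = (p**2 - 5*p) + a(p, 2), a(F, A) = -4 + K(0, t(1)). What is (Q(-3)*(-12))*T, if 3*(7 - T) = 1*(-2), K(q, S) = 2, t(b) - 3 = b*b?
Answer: -2024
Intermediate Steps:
t(b) = 3 + b**2 (t(b) = 3 + b*b = 3 + b**2)
T = 23/3 (T = 7 - (-2)/3 = 7 - 1/3*(-2) = 7 + 2/3 = 23/3 ≈ 7.6667)
a(F, A) = -2 (a(F, A) = -4 + 2 = -2)
Q(p) = -2 + p**2 - 5*p (Q(p) = (p**2 - 5*p) - 2 = -2 + p**2 - 5*p)
(Q(-3)*(-12))*T = ((-2 + (-3)**2 - 5*(-3))*(-12))*(23/3) = ((-2 + 9 + 15)*(-12))*(23/3) = (22*(-12))*(23/3) = -264*23/3 = -2024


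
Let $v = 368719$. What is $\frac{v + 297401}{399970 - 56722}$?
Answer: $\frac{27755}{14302} \approx 1.9406$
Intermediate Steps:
$\frac{v + 297401}{399970 - 56722} = \frac{368719 + 297401}{399970 - 56722} = \frac{666120}{343248} = 666120 \cdot \frac{1}{343248} = \frac{27755}{14302}$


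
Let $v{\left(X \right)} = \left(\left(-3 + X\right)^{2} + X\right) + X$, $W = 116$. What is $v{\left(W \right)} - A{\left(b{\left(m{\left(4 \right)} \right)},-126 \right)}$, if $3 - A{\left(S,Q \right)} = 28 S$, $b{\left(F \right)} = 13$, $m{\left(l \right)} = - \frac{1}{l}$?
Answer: $13362$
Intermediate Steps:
$v{\left(X \right)} = \left(-3 + X\right)^{2} + 2 X$ ($v{\left(X \right)} = \left(X + \left(-3 + X\right)^{2}\right) + X = \left(-3 + X\right)^{2} + 2 X$)
$A{\left(S,Q \right)} = 3 - 28 S$
$v{\left(W \right)} - A{\left(b{\left(m{\left(4 \right)} \right)},-126 \right)} = \left(\left(-3 + 116\right)^{2} + 2 \cdot 116\right) - \left(3 - 364\right) = \left(113^{2} + 232\right) - \left(3 - 364\right) = \left(12769 + 232\right) - -361 = 13001 + 361 = 13362$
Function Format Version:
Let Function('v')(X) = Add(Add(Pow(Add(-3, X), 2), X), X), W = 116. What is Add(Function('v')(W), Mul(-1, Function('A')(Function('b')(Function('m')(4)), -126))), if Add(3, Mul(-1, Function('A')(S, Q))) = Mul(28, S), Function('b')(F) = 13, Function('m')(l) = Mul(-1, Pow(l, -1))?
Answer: 13362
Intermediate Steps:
Function('v')(X) = Add(Pow(Add(-3, X), 2), Mul(2, X)) (Function('v')(X) = Add(Add(X, Pow(Add(-3, X), 2)), X) = Add(Pow(Add(-3, X), 2), Mul(2, X)))
Function('A')(S, Q) = Add(3, Mul(-28, S)) (Function('A')(S, Q) = Add(3, Mul(-1, Mul(28, S))) = Add(3, Mul(-28, S)))
Add(Function('v')(W), Mul(-1, Function('A')(Function('b')(Function('m')(4)), -126))) = Add(Add(Pow(Add(-3, 116), 2), Mul(2, 116)), Mul(-1, Add(3, Mul(-28, 13)))) = Add(Add(Pow(113, 2), 232), Mul(-1, Add(3, -364))) = Add(Add(12769, 232), Mul(-1, -361)) = Add(13001, 361) = 13362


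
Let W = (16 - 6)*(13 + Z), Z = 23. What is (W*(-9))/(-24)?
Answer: 135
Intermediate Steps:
W = 360 (W = (16 - 6)*(13 + 23) = 10*36 = 360)
(W*(-9))/(-24) = (360*(-9))/(-24) = -3240*(-1/24) = 135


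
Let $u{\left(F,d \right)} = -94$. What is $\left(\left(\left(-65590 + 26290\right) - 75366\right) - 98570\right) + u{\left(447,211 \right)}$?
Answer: $-213330$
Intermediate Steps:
$\left(\left(\left(-65590 + 26290\right) - 75366\right) - 98570\right) + u{\left(447,211 \right)} = \left(\left(\left(-65590 + 26290\right) - 75366\right) - 98570\right) - 94 = \left(\left(-39300 - 75366\right) - 98570\right) - 94 = \left(-114666 - 98570\right) - 94 = -213236 - 94 = -213330$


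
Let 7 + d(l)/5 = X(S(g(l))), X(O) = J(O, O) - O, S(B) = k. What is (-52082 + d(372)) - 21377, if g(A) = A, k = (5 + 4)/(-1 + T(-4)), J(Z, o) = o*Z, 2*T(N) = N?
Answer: -73434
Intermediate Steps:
T(N) = N/2
J(Z, o) = Z*o
k = -3 (k = (5 + 4)/(-1 + (1/2)*(-4)) = 9/(-1 - 2) = 9/(-3) = 9*(-1/3) = -3)
S(B) = -3
X(O) = O**2 - O (X(O) = O*O - O = O**2 - O)
d(l) = 25 (d(l) = -35 + 5*(-3*(-1 - 3)) = -35 + 5*(-3*(-4)) = -35 + 5*12 = -35 + 60 = 25)
(-52082 + d(372)) - 21377 = (-52082 + 25) - 21377 = -52057 - 21377 = -73434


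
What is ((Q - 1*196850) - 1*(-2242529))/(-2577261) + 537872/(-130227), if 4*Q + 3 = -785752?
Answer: -723136683835/149168430332 ≈ -4.8478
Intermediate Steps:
Q = -785755/4 (Q = -¾ + (¼)*(-785752) = -¾ - 196438 = -785755/4 ≈ -1.9644e+5)
((Q - 1*196850) - 1*(-2242529))/(-2577261) + 537872/(-130227) = ((-785755/4 - 1*196850) - 1*(-2242529))/(-2577261) + 537872/(-130227) = ((-785755/4 - 196850) + 2242529)*(-1/2577261) + 537872*(-1/130227) = (-1573155/4 + 2242529)*(-1/2577261) - 537872/130227 = (7396961/4)*(-1/2577261) - 537872/130227 = -7396961/10309044 - 537872/130227 = -723136683835/149168430332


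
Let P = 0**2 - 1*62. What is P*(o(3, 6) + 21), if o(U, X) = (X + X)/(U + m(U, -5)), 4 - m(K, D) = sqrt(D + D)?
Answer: -82026/59 - 744*I*sqrt(10)/59 ≈ -1390.3 - 39.877*I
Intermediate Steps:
m(K, D) = 4 - sqrt(2)*sqrt(D) (m(K, D) = 4 - sqrt(D + D) = 4 - sqrt(2*D) = 4 - sqrt(2)*sqrt(D))
P = -62 (P = 0 - 62 = -62)
o(U, X) = 2*X/(4 + U - I*sqrt(10)) (o(U, X) = (X + X)/(U + (4 - sqrt(2)*sqrt(-5))) = (2*X)/(U + (4 - sqrt(2)*I*sqrt(5))) = (2*X)/(U + (4 - I*sqrt(10))) = (2*X)/(4 + U - I*sqrt(10)) = 2*X/(4 + U - I*sqrt(10)))
P*(o(3, 6) + 21) = -62*(2*6/(4 + 3 - I*sqrt(10)) + 21) = -62*(2*6/(7 - I*sqrt(10)) + 21) = -62*(12/(7 - I*sqrt(10)) + 21) = -62*(21 + 12/(7 - I*sqrt(10))) = -1302 - 744/(7 - I*sqrt(10))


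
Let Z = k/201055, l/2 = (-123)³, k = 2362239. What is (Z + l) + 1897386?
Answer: -366791924901/201055 ≈ -1.8243e+6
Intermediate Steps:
l = -3721734 (l = 2*(-123)³ = 2*(-1860867) = -3721734)
Z = 2362239/201055 ≈ 11.749
(Z + l) + 1897386 = (2362239/201055 - 3721734) + 1897386 = -748270867131/201055 + 1897386 = -366791924901/201055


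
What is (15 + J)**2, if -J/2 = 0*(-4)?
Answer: 225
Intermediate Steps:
J = 0 (J = -0*(-4) = -2*0 = 0)
(15 + J)**2 = (15 + 0)**2 = 15**2 = 225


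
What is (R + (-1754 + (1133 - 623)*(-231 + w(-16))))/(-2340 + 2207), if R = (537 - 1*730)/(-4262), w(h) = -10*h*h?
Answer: 6074048775/566846 ≈ 10716.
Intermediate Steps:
w(h) = -10*h²
R = 193/4262 (R = (537 - 730)*(-1/4262) = -193*(-1/4262) = 193/4262 ≈ 0.045284)
(R + (-1754 + (1133 - 623)*(-231 + w(-16))))/(-2340 + 2207) = (193/4262 + (-1754 + (1133 - 623)*(-231 - 10*(-16)²)))/(-2340 + 2207) = (193/4262 + (-1754 + 510*(-231 - 10*256)))/(-133) = (193/4262 + (-1754 + 510*(-231 - 2560)))*(-1/133) = (193/4262 + (-1754 + 510*(-2791)))*(-1/133) = (193/4262 + (-1754 - 1423410))*(-1/133) = (193/4262 - 1425164)*(-1/133) = -6074048775/4262*(-1/133) = 6074048775/566846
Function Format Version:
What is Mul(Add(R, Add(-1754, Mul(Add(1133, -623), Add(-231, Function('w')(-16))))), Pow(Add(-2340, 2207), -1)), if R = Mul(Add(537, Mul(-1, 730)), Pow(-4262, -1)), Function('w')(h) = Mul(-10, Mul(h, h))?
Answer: Rational(6074048775, 566846) ≈ 10716.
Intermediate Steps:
Function('w')(h) = Mul(-10, Pow(h, 2))
R = Rational(193, 4262) (R = Mul(Add(537, -730), Rational(-1, 4262)) = Mul(-193, Rational(-1, 4262)) = Rational(193, 4262) ≈ 0.045284)
Mul(Add(R, Add(-1754, Mul(Add(1133, -623), Add(-231, Function('w')(-16))))), Pow(Add(-2340, 2207), -1)) = Mul(Add(Rational(193, 4262), Add(-1754, Mul(Add(1133, -623), Add(-231, Mul(-10, Pow(-16, 2)))))), Pow(Add(-2340, 2207), -1)) = Mul(Add(Rational(193, 4262), Add(-1754, Mul(510, Add(-231, Mul(-10, 256))))), Pow(-133, -1)) = Mul(Add(Rational(193, 4262), Add(-1754, Mul(510, Add(-231, -2560)))), Rational(-1, 133)) = Mul(Add(Rational(193, 4262), Add(-1754, Mul(510, -2791))), Rational(-1, 133)) = Mul(Add(Rational(193, 4262), Add(-1754, -1423410)), Rational(-1, 133)) = Mul(Add(Rational(193, 4262), -1425164), Rational(-1, 133)) = Mul(Rational(-6074048775, 4262), Rational(-1, 133)) = Rational(6074048775, 566846)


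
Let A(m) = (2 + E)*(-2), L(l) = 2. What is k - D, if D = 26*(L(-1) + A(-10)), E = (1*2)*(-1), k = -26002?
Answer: -26054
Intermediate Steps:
E = -2 (E = 2*(-1) = -2)
A(m) = 0 (A(m) = (2 - 2)*(-2) = 0*(-2) = 0)
D = 52 (D = 26*(2 + 0) = 26*2 = 52)
k - D = -26002 - 1*52 = -26002 - 52 = -26054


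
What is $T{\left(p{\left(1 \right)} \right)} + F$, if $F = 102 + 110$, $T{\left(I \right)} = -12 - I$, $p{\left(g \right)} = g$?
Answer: $199$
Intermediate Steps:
$F = 212$
$T{\left(p{\left(1 \right)} \right)} + F = \left(-12 - 1\right) + 212 = -13 + 212 = 199$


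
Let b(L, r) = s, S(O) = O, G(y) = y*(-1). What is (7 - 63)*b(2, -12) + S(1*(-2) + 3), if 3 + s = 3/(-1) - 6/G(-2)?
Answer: 505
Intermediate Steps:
G(y) = -y
s = -9 (s = -3 + (3/(-1) - 6/((-1*(-2)))) = -3 + (3*(-1) - 6/2) = -3 + (-3 - 6*1/2) = -3 + (-3 - 3) = -3 - 6 = -9)
b(L, r) = -9
(7 - 63)*b(2, -12) + S(1*(-2) + 3) = (7 - 63)*(-9) + (1*(-2) + 3) = -56*(-9) + (-2 + 3) = 504 + 1 = 505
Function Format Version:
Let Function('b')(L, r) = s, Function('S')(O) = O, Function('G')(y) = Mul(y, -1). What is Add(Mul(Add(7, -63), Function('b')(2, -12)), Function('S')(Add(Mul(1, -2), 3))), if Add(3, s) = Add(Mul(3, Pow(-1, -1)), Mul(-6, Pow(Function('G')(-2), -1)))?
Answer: 505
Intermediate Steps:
Function('G')(y) = Mul(-1, y)
s = -9 (s = Add(-3, Add(Mul(3, Pow(-1, -1)), Mul(-6, Pow(Mul(-1, -2), -1)))) = Add(-3, Add(Mul(3, -1), Mul(-6, Pow(2, -1)))) = Add(-3, Add(-3, Mul(-6, Rational(1, 2)))) = Add(-3, Add(-3, -3)) = Add(-3, -6) = -9)
Function('b')(L, r) = -9
Add(Mul(Add(7, -63), Function('b')(2, -12)), Function('S')(Add(Mul(1, -2), 3))) = Add(Mul(Add(7, -63), -9), Add(Mul(1, -2), 3)) = Add(Mul(-56, -9), Add(-2, 3)) = Add(504, 1) = 505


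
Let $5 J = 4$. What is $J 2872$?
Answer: $\frac{11488}{5} \approx 2297.6$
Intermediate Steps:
$J = \frac{4}{5}$ ($J = \frac{1}{5} \cdot 4 = \frac{4}{5} \approx 0.8$)
$J 2872 = \frac{4}{5} \cdot 2872 = \frac{11488}{5}$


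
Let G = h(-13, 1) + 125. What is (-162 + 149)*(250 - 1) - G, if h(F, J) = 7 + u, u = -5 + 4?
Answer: -3368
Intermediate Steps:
u = -1
h(F, J) = 6 (h(F, J) = 7 - 1 = 6)
G = 131 (G = 6 + 125 = 131)
(-162 + 149)*(250 - 1) - G = (-162 + 149)*(250 - 1) - 1*131 = -13*249 - 131 = -3237 - 131 = -3368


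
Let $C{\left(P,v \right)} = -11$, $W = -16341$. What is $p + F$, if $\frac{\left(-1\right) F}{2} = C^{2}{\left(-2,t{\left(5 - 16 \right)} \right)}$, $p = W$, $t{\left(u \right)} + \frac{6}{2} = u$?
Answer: $-16583$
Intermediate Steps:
$t{\left(u \right)} = -3 + u$
$p = -16341$
$F = -242$ ($F = - 2 \left(-11\right)^{2} = \left(-2\right) 121 = -242$)
$p + F = -16341 - 242 = -16583$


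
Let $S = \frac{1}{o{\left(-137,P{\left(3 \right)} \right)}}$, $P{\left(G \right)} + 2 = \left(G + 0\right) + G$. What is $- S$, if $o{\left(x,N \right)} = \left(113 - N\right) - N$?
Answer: $- \frac{1}{105} \approx -0.0095238$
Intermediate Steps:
$P{\left(G \right)} = -2 + 2 G$ ($P{\left(G \right)} = -2 + \left(\left(G + 0\right) + G\right) = -2 + \left(G + G\right) = -2 + 2 G$)
$o{\left(x,N \right)} = 113 - 2 N$
$S = \frac{1}{105}$ ($S = \frac{1}{113 - 2 \left(-2 + 2 \cdot 3\right)} = \frac{1}{113 - 2 \left(-2 + 6\right)} = \frac{1}{113 - 8} = \frac{1}{105} \approx 0.0095238$)
$- S = \left(-1\right) \frac{1}{105} = - \frac{1}{105}$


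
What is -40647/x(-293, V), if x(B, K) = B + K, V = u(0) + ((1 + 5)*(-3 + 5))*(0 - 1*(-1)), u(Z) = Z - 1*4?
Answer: 13549/95 ≈ 142.62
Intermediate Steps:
u(Z) = -4 + Z (u(Z) = Z - 4 = -4 + Z)
V = 8 (V = (-4 + 0) + ((1 + 5)*(-3 + 5))*(0 - 1*(-1)) = -4 + (6*2)*(0 + 1) = -4 + 12*1 = -4 + 12 = 8)
-40647/x(-293, V) = -40647/(-293 + 8) = -40647/(-285) = -40647*(-1/285) = 13549/95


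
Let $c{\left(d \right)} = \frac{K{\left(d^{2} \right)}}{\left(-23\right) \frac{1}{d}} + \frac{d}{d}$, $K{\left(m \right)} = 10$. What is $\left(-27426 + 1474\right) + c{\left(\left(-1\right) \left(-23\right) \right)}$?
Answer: $-25961$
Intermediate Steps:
$c{\left(d \right)} = 1 - \frac{10 d}{23}$ ($c{\left(d \right)} = \frac{10}{\left(-23\right) \frac{1}{d}} + \frac{d}{d} = 10 \left(- \frac{d}{23}\right) + 1 = - \frac{10 d}{23} + 1 = 1 - \frac{10 d}{23}$)
$\left(-27426 + 1474\right) + c{\left(\left(-1\right) \left(-23\right) \right)} = \left(-27426 + 1474\right) + \left(1 - \frac{10 \left(\left(-1\right) \left(-23\right)\right)}{23}\right) = -25952 + \left(1 - 10\right) = -25952 - 9 = -25961$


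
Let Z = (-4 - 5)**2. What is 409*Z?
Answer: 33129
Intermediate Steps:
Z = 81 (Z = (-9)**2 = 81)
409*Z = 409*81 = 33129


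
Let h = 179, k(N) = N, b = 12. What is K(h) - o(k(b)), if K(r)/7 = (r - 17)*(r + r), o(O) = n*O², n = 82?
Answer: 394164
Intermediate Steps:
o(O) = 82*O²
K(r) = 14*r*(-17 + r) (K(r) = 7*((r - 17)*(r + r)) = 7*((-17 + r)*(2*r)) = 7*(2*r*(-17 + r)) = 14*r*(-17 + r))
K(h) - o(k(b)) = 14*179*(-17 + 179) - 82*12² = 14*179*162 - 82*144 = 405972 - 1*11808 = 405972 - 11808 = 394164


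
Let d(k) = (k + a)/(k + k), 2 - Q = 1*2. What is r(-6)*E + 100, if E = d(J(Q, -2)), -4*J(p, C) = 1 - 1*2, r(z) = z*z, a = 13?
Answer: 1054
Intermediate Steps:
r(z) = z²
Q = 0 (Q = 2 - 2 = 0)
J(p, C) = ¼ (J(p, C) = -(1 - 1*2)/4 = -(1 - 2)/4 = -¼*(-1) = ¼)
d(k) = (13 + k)/(2*k) (d(k) = (k + 13)/(k + k) = (13 + k)/((2*k)) = (13 + k)*(1/(2*k)) = (13 + k)/(2*k))
E = 53/2 (E = (13 + ¼)/(2*(¼)) = (½)*4*(53/4) = 53/2 ≈ 26.500)
r(-6)*E + 100 = (-6)²*(53/2) + 100 = 36*(53/2) + 100 = 954 + 100 = 1054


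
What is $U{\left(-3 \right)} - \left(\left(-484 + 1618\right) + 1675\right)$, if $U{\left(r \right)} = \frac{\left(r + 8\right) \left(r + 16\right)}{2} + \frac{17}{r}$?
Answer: $- \frac{16693}{6} \approx -2782.2$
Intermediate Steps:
$U{\left(r \right)} = \frac{17}{r} + \frac{\left(8 + r\right) \left(16 + r\right)}{2}$ ($U{\left(r \right)} = \left(8 + r\right) \left(16 + r\right) \frac{1}{2} + \frac{17}{r} = \frac{\left(8 + r\right) \left(16 + r\right)}{2} + \frac{17}{r} = \frac{17}{r} + \frac{\left(8 + r\right) \left(16 + r\right)}{2}$)
$U{\left(-3 \right)} - \left(\left(-484 + 1618\right) + 1675\right) = \left(64 + \frac{\left(-3\right)^{2}}{2} + 12 \left(-3\right) + \frac{17}{-3}\right) - \left(\left(-484 + 1618\right) + 1675\right) = \left(64 + \frac{1}{2} \cdot 9 - 36 + 17 \left(- \frac{1}{3}\right)\right) - \left(1134 + 1675\right) = \left(64 + \frac{9}{2} - 36 - \frac{17}{3}\right) - 2809 = \frac{161}{6} - 2809 = - \frac{16693}{6}$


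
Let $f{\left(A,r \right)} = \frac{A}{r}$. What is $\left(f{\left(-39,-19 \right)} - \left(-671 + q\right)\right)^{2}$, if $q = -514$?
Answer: $\frac{508682916}{361} \approx 1.4091 \cdot 10^{6}$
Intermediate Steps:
$\left(f{\left(-39,-19 \right)} - \left(-671 + q\right)\right)^{2} = \left(- \frac{39}{-19} + \left(671 - -514\right)\right)^{2} = \left(\left(-39\right) \left(- \frac{1}{19}\right) + \left(671 + 514\right)\right)^{2} = \left(\frac{39}{19} + 1185\right)^{2} = \left(\frac{22554}{19}\right)^{2} = \frac{508682916}{361}$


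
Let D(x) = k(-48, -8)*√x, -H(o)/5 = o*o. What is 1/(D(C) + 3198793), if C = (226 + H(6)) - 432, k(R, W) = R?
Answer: 3198793/10232277546193 + 48*I*√386/10232277546193 ≈ 3.1262e-7 + 9.2164e-11*I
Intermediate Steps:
H(o) = -5*o² (H(o) = -5*o*o = -5*o²)
C = -386 (C = (226 - 5*6²) - 432 = (226 - 5*36) - 432 = (226 - 180) - 432 = 46 - 432 = -386)
D(x) = -48*√x
1/(D(C) + 3198793) = 1/(-48*I*√386 + 3198793) = 1/(3198793 - 48*I*√386)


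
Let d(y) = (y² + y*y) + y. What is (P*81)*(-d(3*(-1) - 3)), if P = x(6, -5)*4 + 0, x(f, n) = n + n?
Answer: 213840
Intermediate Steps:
x(f, n) = 2*n
d(y) = y + 2*y² (d(y) = (y² + y²) + y = 2*y² + y = y + 2*y²)
P = -40 (P = (2*(-5))*4 + 0 = -10*4 + 0 = -40 + 0 = -40)
(P*81)*(-d(3*(-1) - 3)) = (-40*81)*(-(3*(-1) - 3)*(1 + 2*(3*(-1) - 3))) = -(-3240)*(-3 - 3)*(1 + 2*(-3 - 3)) = -(-3240)*(-6*(1 + 2*(-6))) = -(-3240)*(-6*(1 - 12)) = -(-3240)*(-6*(-11)) = -(-3240)*66 = -3240*(-66) = 213840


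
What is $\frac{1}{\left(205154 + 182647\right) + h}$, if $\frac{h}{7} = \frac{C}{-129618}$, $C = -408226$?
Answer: $\frac{64809}{25134423800} \approx 2.5785 \cdot 10^{-6}$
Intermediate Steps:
$h = \frac{1428791}{64809}$ ($h = 7 \left(- \frac{408226}{-129618}\right) = 7 \left(\left(-408226\right) \left(- \frac{1}{129618}\right)\right) = 7 \cdot \frac{204113}{64809} = \frac{1428791}{64809} \approx 22.046$)
$\frac{1}{\left(205154 + 182647\right) + h} = \frac{1}{\left(205154 + 182647\right) + \frac{1428791}{64809}} = \frac{1}{387801 + \frac{1428791}{64809}} = \frac{1}{\frac{25134423800}{64809}} = \frac{64809}{25134423800}$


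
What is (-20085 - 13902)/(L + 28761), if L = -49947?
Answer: 11329/7062 ≈ 1.6042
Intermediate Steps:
(-20085 - 13902)/(L + 28761) = (-20085 - 13902)/(-49947 + 28761) = -33987/(-21186) = -33987*(-1/21186) = 11329/7062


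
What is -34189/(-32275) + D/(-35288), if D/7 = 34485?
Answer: -598596563/103538200 ≈ -5.7814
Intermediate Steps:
D = 241395 (D = 7*34485 = 241395)
-34189/(-32275) + D/(-35288) = -34189/(-32275) + 241395/(-35288) = -34189*(-1/32275) + 241395*(-1/35288) = 34189/32275 - 21945/3208 = -598596563/103538200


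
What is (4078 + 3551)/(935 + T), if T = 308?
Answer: 7629/1243 ≈ 6.1376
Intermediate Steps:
(4078 + 3551)/(935 + T) = (4078 + 3551)/(935 + 308) = 7629/1243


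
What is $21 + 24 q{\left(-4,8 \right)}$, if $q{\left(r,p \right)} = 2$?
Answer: $69$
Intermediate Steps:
$21 + 24 q{\left(-4,8 \right)} = 21 + 24 \cdot 2 = 21 + 48 = 69$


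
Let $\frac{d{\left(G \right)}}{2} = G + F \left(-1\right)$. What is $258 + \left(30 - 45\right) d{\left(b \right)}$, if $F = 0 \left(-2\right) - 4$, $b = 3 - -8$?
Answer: $-192$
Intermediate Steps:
$b = 11$ ($b = 3 + 8 = 11$)
$F = -4$ ($F = 0 - 4 = -4$)
$d{\left(G \right)} = 8 + 2 G$ ($d{\left(G \right)} = 2 \left(G - -4\right) = 2 \left(G + 4\right) = 2 \left(4 + G\right) = 8 + 2 G$)
$258 + \left(30 - 45\right) d{\left(b \right)} = 258 + \left(30 - 45\right) \left(8 + 2 \cdot 11\right) = 258 - 15 \left(8 + 22\right) = 258 - 450 = -192$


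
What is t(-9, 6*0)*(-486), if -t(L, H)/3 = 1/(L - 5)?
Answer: -729/7 ≈ -104.14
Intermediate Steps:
t(L, H) = -3/(-5 + L) (t(L, H) = -3/(L - 5) = -3/(-5 + L))
t(-9, 6*0)*(-486) = -3/(-5 - 9)*(-486) = -3/(-14)*(-486) = -3*(-1/14)*(-486) = (3/14)*(-486) = -729/7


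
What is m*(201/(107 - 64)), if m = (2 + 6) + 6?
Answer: 2814/43 ≈ 65.442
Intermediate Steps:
m = 14 (m = 8 + 6 = 14)
m*(201/(107 - 64)) = 14*(201/(107 - 64)) = 14*(201/43) = 2814/43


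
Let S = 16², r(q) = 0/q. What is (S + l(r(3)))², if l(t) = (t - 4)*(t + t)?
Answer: 65536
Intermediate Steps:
r(q) = 0
l(t) = 2*t*(-4 + t) (l(t) = (-4 + t)*(2*t) = 2*t*(-4 + t))
S = 256
(S + l(r(3)))² = (256 + 2*0*(-4 + 0))² = (256 + 2*0*(-4))² = (256 + 0)² = 256² = 65536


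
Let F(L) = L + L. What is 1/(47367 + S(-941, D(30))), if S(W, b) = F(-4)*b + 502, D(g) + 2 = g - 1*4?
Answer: 1/47677 ≈ 2.0974e-5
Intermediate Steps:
F(L) = 2*L
D(g) = -6 + g (D(g) = -2 + (g - 1*4) = -2 + (g - 4) = -2 + (-4 + g) = -6 + g)
S(W, b) = 502 - 8*b (S(W, b) = (2*(-4))*b + 502 = -8*b + 502 = 502 - 8*b)
1/(47367 + S(-941, D(30))) = 1/(47367 + (502 - 8*(-6 + 30))) = 1/(47367 + (502 - 8*24)) = 1/(47367 + (502 - 192)) = 1/(47367 + 310) = 1/47677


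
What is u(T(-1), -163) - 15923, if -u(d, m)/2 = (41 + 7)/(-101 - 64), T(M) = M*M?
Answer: -875733/55 ≈ -15922.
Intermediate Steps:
T(M) = M²
u(d, m) = 32/55 (u(d, m) = -2*(41 + 7)/(-101 - 64) = -96/(-165) = -96*(-1)/165 = -2*(-16/55) = 32/55)
u(T(-1), -163) - 15923 = 32/55 - 15923 = -875733/55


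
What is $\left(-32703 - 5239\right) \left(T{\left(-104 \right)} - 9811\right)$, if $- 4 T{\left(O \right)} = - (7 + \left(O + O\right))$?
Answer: $\frac{748311095}{2} \approx 3.7416 \cdot 10^{8}$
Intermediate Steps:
$T{\left(O \right)} = \frac{7}{4} + \frac{O}{2}$ ($T{\left(O \right)} = - \frac{\left(-1\right) \left(7 + \left(O + O\right)\right)}{4} = - \frac{\left(-1\right) \left(7 + 2 O\right)}{4} = - \frac{-7 - 2 O}{4} = \frac{7}{4} + \frac{O}{2}$)
$\left(-32703 - 5239\right) \left(T{\left(-104 \right)} - 9811\right) = \left(-32703 - 5239\right) \left(\left(\frac{7}{4} + \frac{1}{2} \left(-104\right)\right) - 9811\right) = - 37942 \left(\left(\frac{7}{4} - 52\right) - 9811\right) = - 37942 \left(- \frac{201}{4} - 9811\right) = \left(-37942\right) \left(- \frac{39445}{4}\right) = \frac{748311095}{2}$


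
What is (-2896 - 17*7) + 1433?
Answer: -1582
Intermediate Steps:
(-2896 - 17*7) + 1433 = (-2896 - 119) + 1433 = -3015 + 1433 = -1582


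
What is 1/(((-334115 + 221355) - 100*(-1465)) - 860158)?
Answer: -1/826418 ≈ -1.2100e-6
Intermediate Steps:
1/(((-334115 + 221355) - 100*(-1465)) - 860158) = 1/((-112760 + 146500) - 860158) = 1/(33740 - 860158) = 1/(-826418) = -1/826418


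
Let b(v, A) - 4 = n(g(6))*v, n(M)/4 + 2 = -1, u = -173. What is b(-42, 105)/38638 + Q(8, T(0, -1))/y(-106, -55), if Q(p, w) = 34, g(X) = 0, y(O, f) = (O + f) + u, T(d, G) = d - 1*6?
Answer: -286005/3226273 ≈ -0.088649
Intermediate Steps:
T(d, G) = -6 + d (T(d, G) = d - 6 = -6 + d)
y(O, f) = -173 + O + f (y(O, f) = (O + f) - 173 = -173 + O + f)
n(M) = -12 (n(M) = -8 + 4*(-1) = -8 - 4 = -12)
b(v, A) = 4 - 12*v
b(-42, 105)/38638 + Q(8, T(0, -1))/y(-106, -55) = (4 - 12*(-42))/38638 + 34/(-173 - 106 - 55) = (4 + 504)*(1/38638) + 34/(-334) = 508*(1/38638) + 34*(-1/334) = 254/19319 - 17/167 = -286005/3226273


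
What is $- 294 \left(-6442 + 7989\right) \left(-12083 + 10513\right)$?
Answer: $714064260$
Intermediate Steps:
$- 294 \left(-6442 + 7989\right) \left(-12083 + 10513\right) = - 294 \cdot 1547 \left(-1570\right) = \left(-294\right) \left(-2428790\right) = 714064260$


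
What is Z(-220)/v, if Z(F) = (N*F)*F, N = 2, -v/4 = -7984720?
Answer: 605/199618 ≈ 0.0030308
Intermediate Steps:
v = 31938880 (v = -4*(-7984720) = 31938880)
Z(F) = 2*F² (Z(F) = (2*F)*F = 2*F²)
Z(-220)/v = (2*(-220)²)/31938880 = (2*48400)*(1/31938880) = 96800*(1/31938880) = 605/199618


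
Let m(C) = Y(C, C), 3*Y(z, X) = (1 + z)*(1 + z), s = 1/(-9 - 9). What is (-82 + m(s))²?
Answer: 6306742225/944784 ≈ 6675.3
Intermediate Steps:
s = -1/18 (s = 1/(-18) = -1/18 ≈ -0.055556)
Y(z, X) = (1 + z)²/3 (Y(z, X) = ((1 + z)*(1 + z))/3 = (1 + z)²/3)
m(C) = (1 + C)²/3
(-82 + m(s))² = (-82 + (1 - 1/18)²/3)² = (-82 + (17/18)²/3)² = (-82 + (⅓)*(289/324))² = (-82 + 289/972)² = (-79415/972)² = 6306742225/944784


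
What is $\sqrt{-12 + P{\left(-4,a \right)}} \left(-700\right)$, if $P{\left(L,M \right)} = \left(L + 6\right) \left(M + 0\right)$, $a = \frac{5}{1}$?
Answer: $- 700 i \sqrt{2} \approx - 989.95 i$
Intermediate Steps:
$a = 5$ ($a = 5 \cdot 1 = 5$)
$P{\left(L,M \right)} = M \left(6 + L\right)$ ($P{\left(L,M \right)} = \left(6 + L\right) M = M \left(6 + L\right)$)
$\sqrt{-12 + P{\left(-4,a \right)}} \left(-700\right) = \sqrt{-12 + 5 \left(6 - 4\right)} \left(-700\right) = \sqrt{-12 + 5 \cdot 2} \left(-700\right) = \sqrt{-12 + 10} \left(-700\right) = \sqrt{-2} \left(-700\right) = i \sqrt{2} \left(-700\right) = - 700 i \sqrt{2}$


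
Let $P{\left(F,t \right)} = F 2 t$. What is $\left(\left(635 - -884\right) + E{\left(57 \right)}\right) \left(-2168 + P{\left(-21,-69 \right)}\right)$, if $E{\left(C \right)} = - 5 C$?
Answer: $900820$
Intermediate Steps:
$P{\left(F,t \right)} = 2 F t$
$\left(\left(635 - -884\right) + E{\left(57 \right)}\right) \left(-2168 + P{\left(-21,-69 \right)}\right) = \left(\left(635 - -884\right) - 285\right) \left(-2168 + 2 \left(-21\right) \left(-69\right)\right) = \left(\left(635 + 884\right) - 285\right) \left(-2168 + 2898\right) = \left(1519 - 285\right) 730 = 1234 \cdot 730 = 900820$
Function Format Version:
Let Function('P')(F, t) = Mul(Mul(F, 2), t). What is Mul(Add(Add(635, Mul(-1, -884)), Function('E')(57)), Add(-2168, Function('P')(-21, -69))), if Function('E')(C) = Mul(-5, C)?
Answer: 900820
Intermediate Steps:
Function('P')(F, t) = Mul(2, F, t) (Function('P')(F, t) = Mul(Mul(2, F), t) = Mul(2, F, t))
Mul(Add(Add(635, Mul(-1, -884)), Function('E')(57)), Add(-2168, Function('P')(-21, -69))) = Mul(Add(Add(635, Mul(-1, -884)), Mul(-5, 57)), Add(-2168, Mul(2, -21, -69))) = Mul(Add(Add(635, 884), -285), Add(-2168, 2898)) = Mul(Add(1519, -285), 730) = Mul(1234, 730) = 900820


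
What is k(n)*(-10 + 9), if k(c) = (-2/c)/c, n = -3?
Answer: 2/9 ≈ 0.22222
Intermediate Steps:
k(c) = -2/c**2
k(n)*(-10 + 9) = (-2/(-3)**2)*(-10 + 9) = -2*1/9*(-1) = -2/9*(-1) = 2/9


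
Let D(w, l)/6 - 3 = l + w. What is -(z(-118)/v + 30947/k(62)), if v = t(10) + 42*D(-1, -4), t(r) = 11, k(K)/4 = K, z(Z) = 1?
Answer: -15256623/122264 ≈ -124.78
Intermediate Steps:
D(w, l) = 18 + 6*l + 6*w (D(w, l) = 18 + 6*(l + w) = 18 + (6*l + 6*w) = 18 + 6*l + 6*w)
k(K) = 4*K
v = -493 (v = 11 + 42*(18 + 6*(-4) + 6*(-1)) = 11 + 42*(18 - 24 - 6) = 11 + 42*(-12) = 11 - 504 = -493)
-(z(-118)/v + 30947/k(62)) = -(1/(-493) + 30947/((4*62))) = -(1*(-1/493) + 30947/248) = -(-1/493 + 30947*(1/248)) = -(-1/493 + 30947/248) = -1*15256623/122264 = -15256623/122264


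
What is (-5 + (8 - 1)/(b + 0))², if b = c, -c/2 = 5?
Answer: 3249/100 ≈ 32.490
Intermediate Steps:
c = -10 (c = -2*5 = -10)
b = -10
(-5 + (8 - 1)/(b + 0))² = (-5 + (8 - 1)/(-10 + 0))² = (-5 + 7/(-10))² = (-5 + 7*(-⅒))² = (-5 - 7/10)² = (-57/10)² = 3249/100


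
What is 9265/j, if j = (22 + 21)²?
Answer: 9265/1849 ≈ 5.0108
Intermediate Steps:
j = 1849 (j = 43² = 1849)
9265/j = 9265/1849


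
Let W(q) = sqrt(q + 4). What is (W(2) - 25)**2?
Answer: (25 - sqrt(6))**2 ≈ 508.53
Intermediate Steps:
W(q) = sqrt(4 + q)
(W(2) - 25)**2 = (sqrt(4 + 2) - 25)**2 = (sqrt(6) - 25)**2 = (-25 + sqrt(6))**2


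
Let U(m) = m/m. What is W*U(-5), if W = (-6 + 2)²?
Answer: 16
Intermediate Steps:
U(m) = 1
W = 16 (W = (-4)² = 16)
W*U(-5) = 16*1 = 16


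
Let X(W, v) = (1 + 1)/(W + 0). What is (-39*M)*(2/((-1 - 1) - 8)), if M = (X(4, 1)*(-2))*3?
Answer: -117/5 ≈ -23.400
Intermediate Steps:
X(W, v) = 2/W
M = -3 (M = ((2/4)*(-2))*3 = ((2*(¼))*(-2))*3 = ((½)*(-2))*3 = -1*3 = -3)
(-39*M)*(2/((-1 - 1) - 8)) = (-39*(-3))*(2/((-1 - 1) - 8)) = 117*(2/(-2 - 8)) = 117*(2/(-10)) = 117*(2*(-⅒)) = 117*(-⅕) = -117/5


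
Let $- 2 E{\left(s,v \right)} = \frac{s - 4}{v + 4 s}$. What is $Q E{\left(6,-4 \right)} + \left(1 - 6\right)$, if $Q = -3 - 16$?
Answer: $- \frac{81}{20} \approx -4.05$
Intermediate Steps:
$E{\left(s,v \right)} = - \frac{-4 + s}{2 \left(v + 4 s\right)}$ ($E{\left(s,v \right)} = - \frac{\left(s - 4\right) \frac{1}{v + 4 s}}{2} = - \frac{\left(-4 + s\right) \frac{1}{v + 4 s}}{2} = - \frac{\frac{1}{v + 4 s} \left(-4 + s\right)}{2} = - \frac{-4 + s}{2 \left(v + 4 s\right)}$)
$Q = -19$ ($Q = -3 - 16 = -19$)
$Q E{\left(6,-4 \right)} + \left(1 - 6\right) = - 19 \frac{4 - 6}{2 \left(-4 + 4 \cdot 6\right)} + \left(1 - 6\right) = - 19 \frac{4 - 6}{2 \left(-4 + 24\right)} + \left(1 - 6\right) = - 19 \cdot \frac{1}{2} \cdot \frac{1}{20} \left(-2\right) - 5 = \left(-19\right) \left(- \frac{1}{20}\right) - 5 = \frac{19}{20} - 5 = - \frac{81}{20}$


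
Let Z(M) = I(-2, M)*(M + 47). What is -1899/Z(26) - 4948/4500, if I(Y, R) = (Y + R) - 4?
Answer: -788479/328500 ≈ -2.4002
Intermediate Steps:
I(Y, R) = -4 + R + Y (I(Y, R) = (R + Y) - 4 = -4 + R + Y)
Z(M) = (-6 + M)*(47 + M) (Z(M) = (-4 + M - 2)*(M + 47) = (-6 + M)*(47 + M))
-1899/Z(26) - 4948/4500 = -1899*1/((-6 + 26)*(47 + 26)) - 4948/4500 = -1899/(20*73) - 4948*1/4500 = -1899/1460 - 1237/1125 = -788479/328500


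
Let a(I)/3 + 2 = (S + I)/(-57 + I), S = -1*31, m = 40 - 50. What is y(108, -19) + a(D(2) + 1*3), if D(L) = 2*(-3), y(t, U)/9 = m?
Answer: -943/10 ≈ -94.300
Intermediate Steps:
m = -10
y(t, U) = -90 (y(t, U) = 9*(-10) = -90)
S = -31
D(L) = -6
a(I) = -6 + 3*(-31 + I)/(-57 + I) (a(I) = -6 + 3*((-31 + I)/(-57 + I)) = -6 + 3*(-31 + I)/(-57 + I))
y(108, -19) + a(D(2) + 1*3) = -90 + 3*(83 - (-6 + 1*3))/(-57 + (-6 + 1*3)) = -90 + 3*(83 - (-6 + 3))/(-57 + (-6 + 3)) = -90 + 3*(83 - 1*(-3))/(-57 - 3) = -90 + 3*(83 + 3)/(-60) = -90 + 3*(-1/60)*86 = -90 - 43/10 = -943/10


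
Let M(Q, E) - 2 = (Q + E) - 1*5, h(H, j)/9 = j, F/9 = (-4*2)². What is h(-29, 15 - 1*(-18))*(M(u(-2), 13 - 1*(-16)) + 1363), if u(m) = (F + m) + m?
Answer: 582417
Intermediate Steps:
F = 576 (F = 9*(-4*2)² = 9*(-8)² = 9*64 = 576)
h(H, j) = 9*j
u(m) = 576 + 2*m (u(m) = (576 + m) + m = 576 + 2*m)
M(Q, E) = -3 + E + Q (M(Q, E) = 2 + ((Q + E) - 1*5) = 2 + ((E + Q) - 5) = 2 + (-5 + E + Q) = -3 + E + Q)
h(-29, 15 - 1*(-18))*(M(u(-2), 13 - 1*(-16)) + 1363) = (9*(15 - 1*(-18)))*((-3 + (13 - 1*(-16)) + (576 + 2*(-2))) + 1363) = (9*(15 + 18))*((-3 + (13 + 16) + (576 - 4)) + 1363) = (9*33)*((-3 + 29 + 572) + 1363) = 297*(598 + 1363) = 297*1961 = 582417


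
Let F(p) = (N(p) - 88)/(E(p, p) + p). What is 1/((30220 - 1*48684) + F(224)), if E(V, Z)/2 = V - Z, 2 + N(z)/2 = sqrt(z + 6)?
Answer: -115808784/2138340951983 - 56*sqrt(230)/2138340951983 ≈ -5.4159e-5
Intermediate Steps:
N(z) = -4 + 2*sqrt(6 + z) (N(z) = -4 + 2*sqrt(z + 6) = -4 + 2*sqrt(6 + z))
E(V, Z) = -2*Z + 2*V (E(V, Z) = 2*(V - Z) = -2*Z + 2*V)
F(p) = (-92 + 2*sqrt(6 + p))/p (F(p) = ((-4 + 2*sqrt(6 + p)) - 88)/((-2*p + 2*p) + p) = (-92 + 2*sqrt(6 + p))/(0 + p) = (-92 + 2*sqrt(6 + p))/p)
1/((30220 - 1*48684) + F(224)) = 1/((30220 - 1*48684) + 2*(-46 + sqrt(6 + 224))/224) = 1/((30220 - 48684) + 2*(1/224)*(-46 + sqrt(230))) = 1/(-18464 + (-23/56 + sqrt(230)/112)) = 1/(-1034007/56 + sqrt(230)/112)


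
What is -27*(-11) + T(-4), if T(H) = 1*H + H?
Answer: 289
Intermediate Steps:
T(H) = 2*H (T(H) = H + H = 2*H)
-27*(-11) + T(-4) = -27*(-11) + 2*(-4) = 297 - 8 = 289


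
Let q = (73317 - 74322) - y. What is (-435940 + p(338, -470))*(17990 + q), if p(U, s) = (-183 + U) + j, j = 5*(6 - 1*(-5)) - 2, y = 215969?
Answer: 86703696288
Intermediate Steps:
j = 53 (j = 5*(6 + 5) - 2 = 5*11 - 2 = 55 - 2 = 53)
q = -216974 (q = (73317 - 74322) - 1*215969 = -1005 - 215969 = -216974)
p(U, s) = -130 + U (p(U, s) = (-183 + U) + 53 = -130 + U)
(-435940 + p(338, -470))*(17990 + q) = (-435940 + (-130 + 338))*(17990 - 216974) = (-435940 + 208)*(-198984) = -435732*(-198984) = 86703696288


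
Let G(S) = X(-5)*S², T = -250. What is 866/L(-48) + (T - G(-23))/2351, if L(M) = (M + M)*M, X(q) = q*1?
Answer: 6536063/5416704 ≈ 1.2066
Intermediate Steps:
X(q) = q
G(S) = -5*S²
L(M) = 2*M² (L(M) = (2*M)*M = 2*M²)
866/L(-48) + (T - G(-23))/2351 = 866/((2*(-48)²)) + (-250 - (-5)*(-23)²)/2351 = 866/((2*2304)) + (-250 - (-5)*529)*(1/2351) = 866/4608 + (-250 - 1*(-2645))*(1/2351) = 866*(1/4608) + (-250 + 2645)*(1/2351) = 433/2304 + 2395*(1/2351) = 433/2304 + 2395/2351 = 6536063/5416704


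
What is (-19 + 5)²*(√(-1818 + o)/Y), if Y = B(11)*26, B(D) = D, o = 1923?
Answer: 98*√105/143 ≈ 7.0224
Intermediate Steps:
Y = 286 (Y = 11*26 = 286)
(-19 + 5)²*(√(-1818 + o)/Y) = (-19 + 5)²*(√(-1818 + 1923)/286) = (-14)²*(√105*(1/286)) = 196*(√105/286) = 98*√105/143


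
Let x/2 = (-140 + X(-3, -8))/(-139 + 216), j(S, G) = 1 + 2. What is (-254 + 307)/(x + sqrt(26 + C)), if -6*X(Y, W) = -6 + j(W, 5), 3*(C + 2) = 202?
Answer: 3415797/1391023 + 314237*sqrt(822)/1391023 ≈ 8.9324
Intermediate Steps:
C = 196/3 (C = -2 + (1/3)*202 = -2 + 202/3 = 196/3 ≈ 65.333)
j(S, G) = 3
X(Y, W) = 1/2 (X(Y, W) = -(-6 + 3)/6 = -1/6*(-3) = 1/2)
x = -279/77 (x = 2*((-140 + 1/2)/(-139 + 216)) = 2*(-279/2/77) = 2*(-279/2*1/77) = 2*(-279/154) = -279/77 ≈ -3.6234)
(-254 + 307)/(x + sqrt(26 + C)) = (-254 + 307)/(-279/77 + sqrt(26 + 196/3)) = 53/(-279/77 + sqrt(274/3)) = 53/(-279/77 + sqrt(822)/3)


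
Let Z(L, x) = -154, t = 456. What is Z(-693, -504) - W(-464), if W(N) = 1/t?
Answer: -70225/456 ≈ -154.00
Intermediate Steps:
W(N) = 1/456
Z(-693, -504) - W(-464) = -154 - 1*1/456 = -154 - 1/456 = -70225/456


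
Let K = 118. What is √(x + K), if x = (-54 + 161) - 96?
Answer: √129 ≈ 11.358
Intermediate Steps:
x = 11 (x = 107 - 96 = 11)
√(x + K) = √(11 + 118) = √129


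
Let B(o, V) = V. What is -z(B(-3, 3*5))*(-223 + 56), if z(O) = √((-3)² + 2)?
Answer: 167*√11 ≈ 553.88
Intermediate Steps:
z(O) = √11 (z(O) = √(9 + 2) = √11)
-z(B(-3, 3*5))*(-223 + 56) = -√11*(-223 + 56) = -√11*(-167) = -(-167)*√11 = 167*√11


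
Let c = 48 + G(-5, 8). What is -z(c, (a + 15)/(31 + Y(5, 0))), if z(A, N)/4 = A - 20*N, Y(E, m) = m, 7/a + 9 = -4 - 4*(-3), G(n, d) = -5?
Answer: -4692/31 ≈ -151.35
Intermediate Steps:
a = -7 (a = 7/(-9 + (-4 - 4*(-3))) = 7/(-9 + (-4 + 12)) = 7/(-9 + 8) = 7/(-1) = 7*(-1) = -7)
c = 43 (c = 48 - 5 = 43)
z(A, N) = -80*N + 4*A (z(A, N) = 4*(A - 20*N) = -80*N + 4*A)
-z(c, (a + 15)/(31 + Y(5, 0))) = -(-80*(-7 + 15)/(31 + 0) + 4*43) = -(-640/31 + 172) = -1*4692/31 = -4692/31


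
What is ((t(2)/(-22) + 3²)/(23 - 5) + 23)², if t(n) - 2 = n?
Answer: 21631801/39204 ≈ 551.78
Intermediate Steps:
t(n) = 2 + n
((t(2)/(-22) + 3²)/(23 - 5) + 23)² = (((2 + 2)/(-22) + 3²)/(23 - 5) + 23)² = ((4*(-1/22) + 9)/18 + 23)² = ((-2/11 + 9)*(1/18) + 23)² = ((97/11)*(1/18) + 23)² = (97/198 + 23)² = (4651/198)² = 21631801/39204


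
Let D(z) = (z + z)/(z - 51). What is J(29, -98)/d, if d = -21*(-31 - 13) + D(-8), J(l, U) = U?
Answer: -2891/27266 ≈ -0.10603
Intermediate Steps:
D(z) = 2*z/(-51 + z) (D(z) = (2*z)/(-51 + z) = 2*z/(-51 + z))
d = 54532/59 (d = -21*(-31 - 13) + 2*(-8)/(-51 - 8) = -21*(-44) + 2*(-8)/(-59) = 924 + 2*(-8)*(-1/59) = 924 + 16/59 = 54532/59 ≈ 924.27)
J(29, -98)/d = -98/54532/59 = -98*59/54532 = -2891/27266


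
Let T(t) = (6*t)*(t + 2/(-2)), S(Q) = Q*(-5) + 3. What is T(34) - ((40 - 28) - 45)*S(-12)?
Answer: 8811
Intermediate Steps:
S(Q) = 3 - 5*Q (S(Q) = -5*Q + 3 = 3 - 5*Q)
T(t) = 6*t*(-1 + t) (T(t) = (6*t)*(t + 2*(-½)) = (6*t)*(t - 1) = (6*t)*(-1 + t) = 6*t*(-1 + t))
T(34) - ((40 - 28) - 45)*S(-12) = 6*34*(-1 + 34) - ((40 - 28) - 45)*(3 - 5*(-12)) = 6*34*33 - (12 - 45)*(3 + 60) = 6732 - (-33)*63 = 6732 - 1*(-2079) = 6732 + 2079 = 8811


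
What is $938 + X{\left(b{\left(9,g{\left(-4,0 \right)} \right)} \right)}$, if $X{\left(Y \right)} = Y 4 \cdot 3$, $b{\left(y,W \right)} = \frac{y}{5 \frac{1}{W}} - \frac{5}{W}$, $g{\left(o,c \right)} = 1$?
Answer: $\frac{4498}{5} \approx 899.6$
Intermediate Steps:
$b{\left(y,W \right)} = - \frac{5}{W} + \frac{W y}{5}$ ($b{\left(y,W \right)} = y \frac{W}{5} - \frac{5}{W} = \frac{W y}{5} - \frac{5}{W} = - \frac{5}{W} + \frac{W y}{5}$)
$X{\left(Y \right)} = 12 Y$ ($X{\left(Y \right)} = 4 Y 3 = 12 Y$)
$938 + X{\left(b{\left(9,g{\left(-4,0 \right)} \right)} \right)} = 938 + 12 \left(- \frac{5}{1} + \frac{1}{5} \cdot 1 \cdot 9\right) = 938 + 12 \left(\left(-5\right) 1 + \frac{9}{5}\right) = 938 + 12 \left(-5 + \frac{9}{5}\right) = 938 + 12 \left(- \frac{16}{5}\right) = 938 - \frac{192}{5} = \frac{4498}{5}$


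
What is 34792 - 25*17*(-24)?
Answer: 44992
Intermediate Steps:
34792 - 25*17*(-24) = 34792 - 425*(-24) = 34792 + 10200 = 44992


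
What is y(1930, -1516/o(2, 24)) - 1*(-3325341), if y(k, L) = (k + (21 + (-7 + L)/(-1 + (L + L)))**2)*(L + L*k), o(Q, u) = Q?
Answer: -8051004118629943/2301289 ≈ -3.4985e+9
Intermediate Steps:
y(k, L) = (L + L*k)*(k + (21 + (-7 + L)/(-1 + 2*L))**2) (y(k, L) = (k + (21 + (-7 + L)/(-1 + 2*L))**2)*(L + L*k) = (L + L*k)*(k + (21 + (-7 + L)/(-1 + 2*L))**2))
y(1930, -1516/o(2, 24)) - 1*(-3325341) = (-1516/2)*((-28 + 43*(-1516/2))**2 + 1930*(-28 + 43*(-1516/2))**2 + 1930*(-1 + 2*(-1516/2))**2*(1 + 1930))/(-1 + 2*(-1516/2))**2 - 1*(-3325341) = (-1516*1/2)*((-28 + 43*(-1516*1/2))**2 + 1930*(-28 + 43*(-1516*1/2))**2 + 1930*(-1 + 2*(-1516*1/2))**2*1931)/(-1 + 2*(-1516*1/2))**2 + 3325341 = -758*((-28 + 43*(-758))**2 + 1930*(-28 + 43*(-758))**2 + 1930*(-1 + 2*(-758))**2*1931)/(-1 + 2*(-758))**2 + 3325341 = -758*((-28 - 32594)**2 + 1930*(-28 - 32594)**2 + 1930*(-1 - 1516)**2*1931)/(-1 - 1516)**2 + 3325341 = -758*((-32622)**2 + 1930*(-32622)**2 + 1930*(-1517)**2*1931)/(-1517)**2 + 3325341 = -758*1/2301289*(1064194884 + 1930*1064194884 + 1930*2301289*1931) + 3325341 = -758*1/2301289*(1064194884 + 2053896126120 + 8576512883870) + 3325341 = -758*1/2301289*10631473204874 + 3325341 = -8058656689294492/2301289 + 3325341 = -8051004118629943/2301289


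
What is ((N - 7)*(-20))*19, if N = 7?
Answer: 0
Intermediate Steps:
((N - 7)*(-20))*19 = ((7 - 7)*(-20))*19 = (0*(-20))*19 = 0*19 = 0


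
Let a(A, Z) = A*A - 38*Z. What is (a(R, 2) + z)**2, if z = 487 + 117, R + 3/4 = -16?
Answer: 167365969/256 ≈ 6.5377e+5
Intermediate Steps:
R = -67/4 (R = -3/4 - 16 = -67/4 ≈ -16.750)
a(A, Z) = A**2 - 38*Z
z = 604
(a(R, 2) + z)**2 = (((-67/4)**2 - 38*2) + 604)**2 = ((4489/16 - 76) + 604)**2 = (3273/16 + 604)**2 = (12937/16)**2 = 167365969/256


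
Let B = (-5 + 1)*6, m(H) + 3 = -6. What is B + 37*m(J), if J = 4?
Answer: -357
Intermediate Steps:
m(H) = -9 (m(H) = -3 - 6 = -9)
B = -24 (B = -4*6 = -24)
B + 37*m(J) = -24 + 37*(-9) = -24 - 333 = -357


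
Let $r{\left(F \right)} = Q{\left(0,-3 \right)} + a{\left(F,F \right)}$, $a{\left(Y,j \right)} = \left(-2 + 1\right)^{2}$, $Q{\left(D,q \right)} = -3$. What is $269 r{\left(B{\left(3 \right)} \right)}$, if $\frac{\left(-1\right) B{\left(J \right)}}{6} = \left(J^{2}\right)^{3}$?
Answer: $-538$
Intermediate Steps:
$a{\left(Y,j \right)} = 1$ ($a{\left(Y,j \right)} = \left(-1\right)^{2} = 1$)
$B{\left(J \right)} = - 6 J^{6}$ ($B{\left(J \right)} = - 6 \left(J^{2}\right)^{3} = - 6 J^{6}$)
$r{\left(F \right)} = -2$ ($r{\left(F \right)} = -3 + 1 = -2$)
$269 r{\left(B{\left(3 \right)} \right)} = 269 \left(-2\right) = -538$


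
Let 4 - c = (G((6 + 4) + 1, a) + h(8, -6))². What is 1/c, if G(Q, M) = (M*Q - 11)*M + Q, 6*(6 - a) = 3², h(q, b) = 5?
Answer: -16/572985 ≈ -2.7924e-5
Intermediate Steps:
a = 9/2 (a = 6 - ⅙*3² = 6 - ⅙*9 = 6 - 3/2 = 9/2 ≈ 4.5000)
G(Q, M) = Q + M*(-11 + M*Q) (G(Q, M) = (-11 + M*Q)*M + Q = M*(-11 + M*Q) + Q = Q + M*(-11 + M*Q))
c = -572985/16 (c = 4 - ((((6 + 4) + 1) - 11*9/2 + ((6 + 4) + 1)*(9/2)²) + 5)² = 4 - (((10 + 1) - 99/2 + (10 + 1)*(81/4)) + 5)² = 4 - ((11 - 99/2 + 11*(81/4)) + 5)² = 4 - ((11 - 99/2 + 891/4) + 5)² = 4 - (737/4 + 5)² = 4 - (757/4)² = 4 - 1*573049/16 = 4 - 573049/16 = -572985/16 ≈ -35812.)
1/c = 1/(-572985/16) = -16/572985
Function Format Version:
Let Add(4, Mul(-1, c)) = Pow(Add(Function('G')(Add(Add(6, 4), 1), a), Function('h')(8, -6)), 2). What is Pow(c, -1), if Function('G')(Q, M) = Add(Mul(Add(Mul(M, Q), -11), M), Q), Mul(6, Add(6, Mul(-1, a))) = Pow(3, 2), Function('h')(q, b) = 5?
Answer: Rational(-16, 572985) ≈ -2.7924e-5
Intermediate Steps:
a = Rational(9, 2) (a = Add(6, Mul(Rational(-1, 6), Pow(3, 2))) = Add(6, Mul(Rational(-1, 6), 9)) = Add(6, Rational(-3, 2)) = Rational(9, 2) ≈ 4.5000)
Function('G')(Q, M) = Add(Q, Mul(M, Add(-11, Mul(M, Q)))) (Function('G')(Q, M) = Add(Mul(Add(-11, Mul(M, Q)), M), Q) = Add(Mul(M, Add(-11, Mul(M, Q))), Q) = Add(Q, Mul(M, Add(-11, Mul(M, Q)))))
c = Rational(-572985, 16) (c = Add(4, Mul(-1, Pow(Add(Add(Add(Add(6, 4), 1), Mul(-11, Rational(9, 2)), Mul(Add(Add(6, 4), 1), Pow(Rational(9, 2), 2))), 5), 2))) = Add(4, Mul(-1, Pow(Add(Add(Add(10, 1), Rational(-99, 2), Mul(Add(10, 1), Rational(81, 4))), 5), 2))) = Add(4, Mul(-1, Pow(Add(Add(11, Rational(-99, 2), Mul(11, Rational(81, 4))), 5), 2))) = Add(4, Mul(-1, Pow(Add(Add(11, Rational(-99, 2), Rational(891, 4)), 5), 2))) = Add(4, Mul(-1, Pow(Add(Rational(737, 4), 5), 2))) = Add(4, Mul(-1, Pow(Rational(757, 4), 2))) = Add(4, Mul(-1, Rational(573049, 16))) = Add(4, Rational(-573049, 16)) = Rational(-572985, 16) ≈ -35812.)
Pow(c, -1) = Pow(Rational(-572985, 16), -1) = Rational(-16, 572985)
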